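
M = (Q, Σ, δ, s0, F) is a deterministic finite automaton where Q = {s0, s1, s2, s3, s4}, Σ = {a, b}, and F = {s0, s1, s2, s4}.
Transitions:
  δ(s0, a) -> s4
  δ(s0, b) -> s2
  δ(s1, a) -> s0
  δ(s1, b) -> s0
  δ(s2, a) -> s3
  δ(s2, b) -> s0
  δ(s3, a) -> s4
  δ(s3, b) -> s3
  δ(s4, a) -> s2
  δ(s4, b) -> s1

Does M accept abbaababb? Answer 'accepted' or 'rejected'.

accepted

s0 --a--> s4
s4 --b--> s1
s1 --b--> s0
s0 --a--> s4
s4 --a--> s2
s2 --b--> s0
s0 --a--> s4
s4 --b--> s1
s1 --b--> s0
End in state s0, which is an accepting state.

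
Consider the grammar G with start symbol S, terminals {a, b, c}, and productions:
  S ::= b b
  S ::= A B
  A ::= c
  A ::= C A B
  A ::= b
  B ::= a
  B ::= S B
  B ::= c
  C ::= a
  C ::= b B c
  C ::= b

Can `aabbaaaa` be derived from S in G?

S ⇒ AB ⇒ CABB ⇒ aABB ⇒ aCABBB ⇒ aaABBB ⇒ aaCABBBB ⇒ aabABBBB ⇒ aabbBBBB ⇒ aabbaBBB ⇒ aabbaaBB ⇒ aabbaaaB ⇒ aabbaaaa

yes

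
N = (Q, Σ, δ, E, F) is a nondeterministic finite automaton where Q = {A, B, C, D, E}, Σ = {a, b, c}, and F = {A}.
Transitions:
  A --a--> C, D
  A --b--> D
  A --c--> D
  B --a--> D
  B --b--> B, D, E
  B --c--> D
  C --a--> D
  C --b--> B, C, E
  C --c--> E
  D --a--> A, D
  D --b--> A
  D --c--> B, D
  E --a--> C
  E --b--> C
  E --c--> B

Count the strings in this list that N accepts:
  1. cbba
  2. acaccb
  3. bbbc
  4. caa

cbba: accepted
acaccb: rejected
bbbc: rejected
caa: accepted

2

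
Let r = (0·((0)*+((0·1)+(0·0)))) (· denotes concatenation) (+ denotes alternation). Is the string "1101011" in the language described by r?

no

No split of 1101011 into u·v has 0 matching u and ((0)*+((0·1)+(0·0))) matching v.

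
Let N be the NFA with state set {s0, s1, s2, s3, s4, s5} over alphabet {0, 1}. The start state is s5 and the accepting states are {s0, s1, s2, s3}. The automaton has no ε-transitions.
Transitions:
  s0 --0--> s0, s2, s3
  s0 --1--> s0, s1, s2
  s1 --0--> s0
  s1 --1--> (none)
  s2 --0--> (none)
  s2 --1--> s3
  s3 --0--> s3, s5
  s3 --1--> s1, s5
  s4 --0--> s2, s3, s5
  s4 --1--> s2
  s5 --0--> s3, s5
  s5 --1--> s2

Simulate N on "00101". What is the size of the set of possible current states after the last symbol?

4

Start: {s5}
read 0: {s3, s5}
read 0: {s3, s5}
read 1: {s1, s2, s5}
read 0: {s0, s3, s5}
read 1: {s0, s1, s2, s5}
Final reachable set {s0, s1, s2, s5} has 4 states.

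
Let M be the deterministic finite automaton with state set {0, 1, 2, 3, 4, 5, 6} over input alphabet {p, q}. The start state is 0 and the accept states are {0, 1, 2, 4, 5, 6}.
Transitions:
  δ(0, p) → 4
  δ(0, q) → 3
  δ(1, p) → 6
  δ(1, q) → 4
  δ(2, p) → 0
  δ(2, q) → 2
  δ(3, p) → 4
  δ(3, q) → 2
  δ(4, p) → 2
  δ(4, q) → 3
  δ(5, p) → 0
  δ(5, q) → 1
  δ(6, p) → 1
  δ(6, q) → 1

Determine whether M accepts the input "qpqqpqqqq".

accepted

0 --q--> 3
3 --p--> 4
4 --q--> 3
3 --q--> 2
2 --p--> 0
0 --q--> 3
3 --q--> 2
2 --q--> 2
2 --q--> 2
End in state 2, which is an accepting state.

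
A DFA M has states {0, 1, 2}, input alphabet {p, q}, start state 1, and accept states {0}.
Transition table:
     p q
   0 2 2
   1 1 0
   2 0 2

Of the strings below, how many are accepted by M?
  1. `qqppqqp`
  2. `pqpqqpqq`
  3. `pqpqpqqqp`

`qqppqqp`: accepted
`pqpqqpqq`: rejected
`pqpqpqqqp`: accepted

2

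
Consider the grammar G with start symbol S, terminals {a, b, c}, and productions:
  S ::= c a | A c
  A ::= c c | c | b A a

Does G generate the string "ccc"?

yes

S ⇒ Ac ⇒ ccc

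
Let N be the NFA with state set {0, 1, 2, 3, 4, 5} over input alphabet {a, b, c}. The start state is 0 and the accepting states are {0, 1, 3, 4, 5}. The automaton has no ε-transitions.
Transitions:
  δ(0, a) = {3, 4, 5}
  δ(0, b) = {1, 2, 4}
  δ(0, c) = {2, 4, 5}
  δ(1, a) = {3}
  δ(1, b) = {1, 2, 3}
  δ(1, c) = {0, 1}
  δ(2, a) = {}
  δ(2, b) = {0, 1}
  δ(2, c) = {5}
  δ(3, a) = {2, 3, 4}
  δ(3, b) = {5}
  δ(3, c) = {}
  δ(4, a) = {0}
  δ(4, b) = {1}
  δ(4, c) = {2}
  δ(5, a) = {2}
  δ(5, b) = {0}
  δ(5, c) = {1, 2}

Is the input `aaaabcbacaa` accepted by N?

accepted

Start: {0}
read a: {3, 4, 5}
read a: {0, 2, 3, 4}
read a: {0, 2, 3, 4, 5}
read a: {0, 2, 3, 4, 5}
read b: {0, 1, 2, 4, 5}
read c: {0, 1, 2, 4, 5}
read b: {0, 1, 2, 3, 4}
read a: {0, 2, 3, 4, 5}
read c: {1, 2, 4, 5}
read a: {0, 2, 3}
read a: {2, 3, 4, 5}
Reachable ∩ accepting = {3, 4, 5} — nonempty.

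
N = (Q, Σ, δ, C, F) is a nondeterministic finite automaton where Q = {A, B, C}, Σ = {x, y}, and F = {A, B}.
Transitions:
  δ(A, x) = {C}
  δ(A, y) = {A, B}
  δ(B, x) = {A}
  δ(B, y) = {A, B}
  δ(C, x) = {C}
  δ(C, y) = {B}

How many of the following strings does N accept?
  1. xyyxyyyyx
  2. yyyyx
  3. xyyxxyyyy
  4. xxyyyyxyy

xyyxyyyyx: accepted
yyyyx: accepted
xyyxxyyyy: accepted
xxyyyyxyy: accepted

4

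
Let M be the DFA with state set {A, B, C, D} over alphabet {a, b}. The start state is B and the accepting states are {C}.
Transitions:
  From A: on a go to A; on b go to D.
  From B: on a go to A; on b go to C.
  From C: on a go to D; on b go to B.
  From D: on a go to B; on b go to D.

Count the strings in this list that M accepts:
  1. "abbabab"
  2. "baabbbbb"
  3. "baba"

"abbabab": rejected
"baabbbbb": accepted
"baba": rejected

1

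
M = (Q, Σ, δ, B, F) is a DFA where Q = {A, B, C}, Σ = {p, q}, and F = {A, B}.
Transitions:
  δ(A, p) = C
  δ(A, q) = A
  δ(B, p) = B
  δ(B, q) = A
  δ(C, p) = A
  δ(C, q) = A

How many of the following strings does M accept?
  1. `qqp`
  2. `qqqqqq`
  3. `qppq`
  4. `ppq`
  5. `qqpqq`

`qqp`: rejected
`qqqqqq`: accepted
`qppq`: accepted
`ppq`: accepted
`qqpqq`: accepted

4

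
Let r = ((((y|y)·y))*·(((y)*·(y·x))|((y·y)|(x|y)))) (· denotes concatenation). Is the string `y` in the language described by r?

Split as ε·y: (((y|y)·y))* matches ε and (((y)*·(y·x))|((y·y)|(x|y))) matches y.

yes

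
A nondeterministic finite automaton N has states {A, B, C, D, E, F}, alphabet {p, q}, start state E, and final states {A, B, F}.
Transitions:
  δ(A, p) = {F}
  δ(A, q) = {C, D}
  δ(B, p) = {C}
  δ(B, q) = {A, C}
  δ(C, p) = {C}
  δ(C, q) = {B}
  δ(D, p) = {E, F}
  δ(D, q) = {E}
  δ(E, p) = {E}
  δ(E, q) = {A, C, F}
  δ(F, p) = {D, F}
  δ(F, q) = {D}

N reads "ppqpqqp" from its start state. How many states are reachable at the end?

4

Start: {E}
read p: {E}
read p: {E}
read q: {A, C, F}
read p: {C, D, F}
read q: {B, D, E}
read q: {A, C, E, F}
read p: {C, D, E, F}
Final reachable set {C, D, E, F} has 4 states.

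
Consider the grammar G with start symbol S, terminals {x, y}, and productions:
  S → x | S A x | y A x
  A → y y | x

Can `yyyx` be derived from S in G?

S ⇒ yAx ⇒ yyyx

yes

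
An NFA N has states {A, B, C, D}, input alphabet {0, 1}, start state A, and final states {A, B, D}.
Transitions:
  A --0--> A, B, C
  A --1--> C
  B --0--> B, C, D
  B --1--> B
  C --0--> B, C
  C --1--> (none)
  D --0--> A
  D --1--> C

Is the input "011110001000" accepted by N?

accepted

Start: {A}
read 0: {A, B, C}
read 1: {B, C}
read 1: {B}
read 1: {B}
read 1: {B}
read 0: {B, C, D}
read 0: {A, B, C, D}
read 0: {A, B, C, D}
read 1: {B, C}
read 0: {B, C, D}
read 0: {A, B, C, D}
read 0: {A, B, C, D}
Reachable ∩ accepting = {A, B, D} — nonempty.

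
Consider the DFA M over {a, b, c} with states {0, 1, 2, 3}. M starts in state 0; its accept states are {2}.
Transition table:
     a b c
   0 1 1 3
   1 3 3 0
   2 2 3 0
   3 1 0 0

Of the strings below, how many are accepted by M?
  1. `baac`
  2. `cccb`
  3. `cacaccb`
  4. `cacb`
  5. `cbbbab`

`baac`: rejected
`cccb`: rejected
`cacaccb`: rejected
`cacb`: rejected
`cbbbab`: rejected

0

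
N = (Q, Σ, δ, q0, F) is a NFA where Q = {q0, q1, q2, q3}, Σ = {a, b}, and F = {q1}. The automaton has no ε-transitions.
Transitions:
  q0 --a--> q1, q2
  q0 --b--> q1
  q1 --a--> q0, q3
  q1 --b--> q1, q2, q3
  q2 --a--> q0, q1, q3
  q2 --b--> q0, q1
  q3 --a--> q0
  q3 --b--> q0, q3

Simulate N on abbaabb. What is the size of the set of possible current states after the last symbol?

4

Start: {q0}
read a: {q1, q2}
read b: {q0, q1, q2, q3}
read b: {q0, q1, q2, q3}
read a: {q0, q1, q2, q3}
read a: {q0, q1, q2, q3}
read b: {q0, q1, q2, q3}
read b: {q0, q1, q2, q3}
Final reachable set {q0, q1, q2, q3} has 4 states.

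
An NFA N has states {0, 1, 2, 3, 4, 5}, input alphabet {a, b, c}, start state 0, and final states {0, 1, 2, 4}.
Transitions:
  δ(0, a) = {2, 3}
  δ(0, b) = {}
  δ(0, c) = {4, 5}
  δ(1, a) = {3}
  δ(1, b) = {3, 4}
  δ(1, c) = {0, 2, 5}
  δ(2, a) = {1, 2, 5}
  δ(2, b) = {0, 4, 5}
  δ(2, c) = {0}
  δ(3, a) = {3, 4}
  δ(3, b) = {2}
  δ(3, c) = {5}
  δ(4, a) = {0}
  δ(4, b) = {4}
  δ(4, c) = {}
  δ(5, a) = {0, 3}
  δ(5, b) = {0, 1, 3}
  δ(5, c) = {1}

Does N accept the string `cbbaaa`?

accepted

Start: {0}
read c: {4, 5}
read b: {0, 1, 3, 4}
read b: {2, 3, 4}
read a: {0, 1, 2, 3, 4, 5}
read a: {0, 1, 2, 3, 4, 5}
read a: {0, 1, 2, 3, 4, 5}
Reachable ∩ accepting = {0, 1, 2, 4} — nonempty.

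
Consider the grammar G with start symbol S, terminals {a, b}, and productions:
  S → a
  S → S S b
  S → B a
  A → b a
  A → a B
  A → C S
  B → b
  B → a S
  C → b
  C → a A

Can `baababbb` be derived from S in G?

no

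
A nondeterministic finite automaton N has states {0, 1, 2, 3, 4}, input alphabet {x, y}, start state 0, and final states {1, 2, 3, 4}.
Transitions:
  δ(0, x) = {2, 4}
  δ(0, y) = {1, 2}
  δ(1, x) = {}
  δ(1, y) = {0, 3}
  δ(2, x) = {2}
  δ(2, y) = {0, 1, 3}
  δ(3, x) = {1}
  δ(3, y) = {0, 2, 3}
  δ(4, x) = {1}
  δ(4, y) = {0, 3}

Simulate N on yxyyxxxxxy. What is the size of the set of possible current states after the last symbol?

Start: {0}
read y: {1, 2}
read x: {2}
read y: {0, 1, 3}
read y: {0, 1, 2, 3}
read x: {1, 2, 4}
read x: {1, 2}
read x: {2}
read x: {2}
read x: {2}
read y: {0, 1, 3}
Final reachable set {0, 1, 3} has 3 states.

3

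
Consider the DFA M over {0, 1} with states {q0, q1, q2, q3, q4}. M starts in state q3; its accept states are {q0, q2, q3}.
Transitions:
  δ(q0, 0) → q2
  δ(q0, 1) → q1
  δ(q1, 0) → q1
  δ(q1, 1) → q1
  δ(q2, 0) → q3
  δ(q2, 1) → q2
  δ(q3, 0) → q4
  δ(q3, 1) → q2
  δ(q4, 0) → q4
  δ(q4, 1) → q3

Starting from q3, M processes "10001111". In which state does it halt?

q3 --1--> q2
q2 --0--> q3
q3 --0--> q4
q4 --0--> q4
q4 --1--> q3
q3 --1--> q2
q2 --1--> q2
q2 --1--> q2

q2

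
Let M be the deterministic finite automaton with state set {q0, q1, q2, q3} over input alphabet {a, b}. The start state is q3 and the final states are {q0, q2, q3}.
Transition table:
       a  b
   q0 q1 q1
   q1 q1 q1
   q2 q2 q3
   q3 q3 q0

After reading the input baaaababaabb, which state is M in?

q3 --b--> q0
q0 --a--> q1
q1 --a--> q1
q1 --a--> q1
q1 --a--> q1
q1 --b--> q1
q1 --a--> q1
q1 --b--> q1
q1 --a--> q1
q1 --a--> q1
q1 --b--> q1
q1 --b--> q1

q1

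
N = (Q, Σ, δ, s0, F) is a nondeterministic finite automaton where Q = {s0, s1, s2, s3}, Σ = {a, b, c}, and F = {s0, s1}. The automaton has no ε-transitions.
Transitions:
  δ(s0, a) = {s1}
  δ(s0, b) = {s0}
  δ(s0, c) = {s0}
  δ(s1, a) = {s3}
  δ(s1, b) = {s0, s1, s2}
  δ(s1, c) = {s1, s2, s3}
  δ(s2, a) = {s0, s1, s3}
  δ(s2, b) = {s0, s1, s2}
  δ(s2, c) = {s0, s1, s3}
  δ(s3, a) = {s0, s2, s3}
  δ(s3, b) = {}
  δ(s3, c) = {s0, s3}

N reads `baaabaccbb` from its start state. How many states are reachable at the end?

3

Start: {s0}
read b: {s0}
read a: {s1}
read a: {s3}
read a: {s0, s2, s3}
read b: {s0, s1, s2}
read a: {s0, s1, s3}
read c: {s0, s1, s2, s3}
read c: {s0, s1, s2, s3}
read b: {s0, s1, s2}
read b: {s0, s1, s2}
Final reachable set {s0, s1, s2} has 3 states.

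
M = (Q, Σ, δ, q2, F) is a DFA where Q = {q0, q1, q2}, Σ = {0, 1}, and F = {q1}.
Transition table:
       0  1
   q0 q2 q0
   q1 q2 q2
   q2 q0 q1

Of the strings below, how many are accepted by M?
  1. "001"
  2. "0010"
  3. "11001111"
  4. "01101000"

1

"001": accepted
"0010": rejected
"11001111": rejected
"01101000": rejected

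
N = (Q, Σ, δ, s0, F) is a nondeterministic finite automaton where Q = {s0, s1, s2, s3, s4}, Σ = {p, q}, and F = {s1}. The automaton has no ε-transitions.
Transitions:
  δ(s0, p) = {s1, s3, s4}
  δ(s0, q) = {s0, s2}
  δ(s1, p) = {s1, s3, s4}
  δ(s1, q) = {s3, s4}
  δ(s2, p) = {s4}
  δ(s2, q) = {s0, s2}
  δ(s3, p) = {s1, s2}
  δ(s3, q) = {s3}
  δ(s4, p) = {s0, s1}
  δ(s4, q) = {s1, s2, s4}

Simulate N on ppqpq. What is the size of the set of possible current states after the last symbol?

5

Start: {s0}
read p: {s1, s3, s4}
read p: {s0, s1, s2, s3, s4}
read q: {s0, s1, s2, s3, s4}
read p: {s0, s1, s2, s3, s4}
read q: {s0, s1, s2, s3, s4}
Final reachable set {s0, s1, s2, s3, s4} has 5 states.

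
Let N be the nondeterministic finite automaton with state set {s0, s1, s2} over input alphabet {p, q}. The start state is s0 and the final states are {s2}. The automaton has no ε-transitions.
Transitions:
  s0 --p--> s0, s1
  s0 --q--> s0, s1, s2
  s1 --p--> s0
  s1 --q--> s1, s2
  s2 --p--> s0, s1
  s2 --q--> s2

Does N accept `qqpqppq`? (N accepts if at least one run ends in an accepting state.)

Start: {s0}
read q: {s0, s1, s2}
read q: {s0, s1, s2}
read p: {s0, s1}
read q: {s0, s1, s2}
read p: {s0, s1}
read p: {s0, s1}
read q: {s0, s1, s2}
Reachable ∩ accepting = {s2} — nonempty.

accepted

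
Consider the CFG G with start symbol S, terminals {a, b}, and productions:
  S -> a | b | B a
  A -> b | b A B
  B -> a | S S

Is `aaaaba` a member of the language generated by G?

yes

S ⇒ Ba ⇒ SSa ⇒ BaSa ⇒ SSaSa ⇒ BaSaSa ⇒ aaSaSa ⇒ aaaaSa ⇒ aaaaba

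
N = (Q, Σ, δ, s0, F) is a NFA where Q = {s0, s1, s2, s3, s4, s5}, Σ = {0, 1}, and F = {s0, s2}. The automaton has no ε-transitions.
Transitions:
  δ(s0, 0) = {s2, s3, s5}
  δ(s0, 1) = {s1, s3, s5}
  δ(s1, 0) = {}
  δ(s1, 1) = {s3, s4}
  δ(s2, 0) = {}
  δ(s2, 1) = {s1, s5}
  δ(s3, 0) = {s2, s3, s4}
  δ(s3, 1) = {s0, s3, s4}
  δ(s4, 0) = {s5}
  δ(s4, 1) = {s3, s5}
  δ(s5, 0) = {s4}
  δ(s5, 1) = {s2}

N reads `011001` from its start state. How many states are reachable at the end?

Start: {s0}
read 0: {s2, s3, s5}
read 1: {s0, s1, s2, s3, s4, s5}
read 1: {s0, s1, s2, s3, s4, s5}
read 0: {s2, s3, s4, s5}
read 0: {s2, s3, s4, s5}
read 1: {s0, s1, s2, s3, s4, s5}
Final reachable set {s0, s1, s2, s3, s4, s5} has 6 states.

6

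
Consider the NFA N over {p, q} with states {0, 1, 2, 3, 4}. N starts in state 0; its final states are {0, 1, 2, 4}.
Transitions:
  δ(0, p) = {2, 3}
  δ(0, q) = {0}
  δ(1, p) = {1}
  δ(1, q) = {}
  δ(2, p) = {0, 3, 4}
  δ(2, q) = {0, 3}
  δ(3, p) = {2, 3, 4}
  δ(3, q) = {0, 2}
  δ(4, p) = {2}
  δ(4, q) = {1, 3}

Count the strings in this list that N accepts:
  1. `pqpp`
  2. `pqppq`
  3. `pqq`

`pqpp`: accepted
`pqppq`: accepted
`pqq`: accepted

3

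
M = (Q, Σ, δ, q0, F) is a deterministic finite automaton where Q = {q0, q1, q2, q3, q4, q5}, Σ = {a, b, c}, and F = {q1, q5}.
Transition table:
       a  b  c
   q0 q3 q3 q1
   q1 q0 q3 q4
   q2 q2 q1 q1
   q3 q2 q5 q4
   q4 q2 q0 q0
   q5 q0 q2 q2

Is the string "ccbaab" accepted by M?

accepted

q0 --c--> q1
q1 --c--> q4
q4 --b--> q0
q0 --a--> q3
q3 --a--> q2
q2 --b--> q1
End in state q1, which is an accepting state.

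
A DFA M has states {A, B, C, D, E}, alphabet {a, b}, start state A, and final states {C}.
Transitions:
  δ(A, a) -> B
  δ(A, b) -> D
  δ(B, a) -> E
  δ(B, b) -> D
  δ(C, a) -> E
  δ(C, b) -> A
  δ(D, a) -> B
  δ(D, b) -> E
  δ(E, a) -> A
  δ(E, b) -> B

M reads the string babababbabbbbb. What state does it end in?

A --b--> D
D --a--> B
B --b--> D
D --a--> B
B --b--> D
D --a--> B
B --b--> D
D --b--> E
E --a--> A
A --b--> D
D --b--> E
E --b--> B
B --b--> D
D --b--> E

E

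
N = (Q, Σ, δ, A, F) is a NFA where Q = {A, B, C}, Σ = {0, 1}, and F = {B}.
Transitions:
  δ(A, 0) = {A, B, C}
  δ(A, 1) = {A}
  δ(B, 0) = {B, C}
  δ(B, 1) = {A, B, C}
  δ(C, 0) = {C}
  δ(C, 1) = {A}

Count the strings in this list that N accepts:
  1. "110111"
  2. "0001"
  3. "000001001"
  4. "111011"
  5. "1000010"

"110111": accepted
"0001": accepted
"000001001": accepted
"111011": accepted
"1000010": accepted

5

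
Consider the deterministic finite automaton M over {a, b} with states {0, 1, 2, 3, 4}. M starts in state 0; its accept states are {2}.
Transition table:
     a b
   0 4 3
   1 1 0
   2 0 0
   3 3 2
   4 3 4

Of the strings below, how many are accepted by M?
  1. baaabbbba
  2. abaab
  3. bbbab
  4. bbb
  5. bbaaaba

1

baaabbbba: rejected
abaab: accepted
bbbab: rejected
bbb: rejected
bbaaaba: rejected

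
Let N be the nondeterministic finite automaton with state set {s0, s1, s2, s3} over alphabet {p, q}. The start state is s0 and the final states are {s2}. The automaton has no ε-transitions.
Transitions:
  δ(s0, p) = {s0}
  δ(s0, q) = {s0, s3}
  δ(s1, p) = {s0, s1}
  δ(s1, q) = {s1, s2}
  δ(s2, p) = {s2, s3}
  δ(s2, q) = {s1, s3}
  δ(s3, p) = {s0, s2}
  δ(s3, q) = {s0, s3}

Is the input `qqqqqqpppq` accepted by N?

Start: {s0}
read q: {s0, s3}
read q: {s0, s3}
read q: {s0, s3}
read q: {s0, s3}
read q: {s0, s3}
read q: {s0, s3}
read p: {s0, s2}
read p: {s0, s2, s3}
read p: {s0, s2, s3}
read q: {s0, s1, s3}
Reachable ∩ accepting = {} — empty.

rejected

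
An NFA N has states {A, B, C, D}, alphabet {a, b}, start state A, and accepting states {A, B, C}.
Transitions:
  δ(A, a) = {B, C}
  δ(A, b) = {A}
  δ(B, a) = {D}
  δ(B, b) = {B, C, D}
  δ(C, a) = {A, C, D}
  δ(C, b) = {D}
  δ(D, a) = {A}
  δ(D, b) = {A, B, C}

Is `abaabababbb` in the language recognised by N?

Start: {A}
read a: {B, C}
read b: {B, C, D}
read a: {A, C, D}
read a: {A, B, C, D}
read b: {A, B, C, D}
read a: {A, B, C, D}
read b: {A, B, C, D}
read a: {A, B, C, D}
read b: {A, B, C, D}
read b: {A, B, C, D}
read b: {A, B, C, D}
Reachable ∩ accepting = {A, B, C} — nonempty.

accepted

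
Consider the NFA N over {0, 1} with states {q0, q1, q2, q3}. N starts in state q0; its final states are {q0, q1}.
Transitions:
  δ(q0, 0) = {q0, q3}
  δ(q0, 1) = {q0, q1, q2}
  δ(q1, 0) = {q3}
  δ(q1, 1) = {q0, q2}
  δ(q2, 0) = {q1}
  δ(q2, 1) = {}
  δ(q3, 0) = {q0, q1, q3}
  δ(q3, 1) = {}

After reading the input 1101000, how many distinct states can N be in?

3

Start: {q0}
read 1: {q0, q1, q2}
read 1: {q0, q1, q2}
read 0: {q0, q1, q3}
read 1: {q0, q1, q2}
read 0: {q0, q1, q3}
read 0: {q0, q1, q3}
read 0: {q0, q1, q3}
Final reachable set {q0, q1, q3} has 3 states.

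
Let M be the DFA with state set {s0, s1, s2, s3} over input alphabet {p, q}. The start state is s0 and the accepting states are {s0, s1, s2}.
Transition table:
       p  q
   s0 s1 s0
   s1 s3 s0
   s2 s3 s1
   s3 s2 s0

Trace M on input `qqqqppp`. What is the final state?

s0 --q--> s0
s0 --q--> s0
s0 --q--> s0
s0 --q--> s0
s0 --p--> s1
s1 --p--> s3
s3 --p--> s2

s2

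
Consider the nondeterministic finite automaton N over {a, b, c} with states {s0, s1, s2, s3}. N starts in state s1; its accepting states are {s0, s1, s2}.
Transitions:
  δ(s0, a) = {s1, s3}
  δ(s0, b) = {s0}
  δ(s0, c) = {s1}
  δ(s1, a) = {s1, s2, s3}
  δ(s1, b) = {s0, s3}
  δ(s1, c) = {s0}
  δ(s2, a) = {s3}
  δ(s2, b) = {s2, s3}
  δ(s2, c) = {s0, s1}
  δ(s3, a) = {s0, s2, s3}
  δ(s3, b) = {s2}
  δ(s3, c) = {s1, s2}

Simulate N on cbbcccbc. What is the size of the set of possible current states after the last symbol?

Start: {s1}
read c: {s0}
read b: {s0}
read b: {s0}
read c: {s1}
read c: {s0}
read c: {s1}
read b: {s0, s3}
read c: {s1, s2}
Final reachable set {s1, s2} has 2 states.

2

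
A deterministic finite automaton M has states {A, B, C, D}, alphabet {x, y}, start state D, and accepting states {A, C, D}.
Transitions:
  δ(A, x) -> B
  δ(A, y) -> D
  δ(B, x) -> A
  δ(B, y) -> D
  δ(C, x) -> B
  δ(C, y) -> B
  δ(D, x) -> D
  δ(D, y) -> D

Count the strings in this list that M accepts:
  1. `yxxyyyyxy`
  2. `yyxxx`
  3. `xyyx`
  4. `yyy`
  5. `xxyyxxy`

`yxxyyyyxy`: accepted
`yyxxx`: accepted
`xyyx`: accepted
`yyy`: accepted
`xxyyxxy`: accepted

5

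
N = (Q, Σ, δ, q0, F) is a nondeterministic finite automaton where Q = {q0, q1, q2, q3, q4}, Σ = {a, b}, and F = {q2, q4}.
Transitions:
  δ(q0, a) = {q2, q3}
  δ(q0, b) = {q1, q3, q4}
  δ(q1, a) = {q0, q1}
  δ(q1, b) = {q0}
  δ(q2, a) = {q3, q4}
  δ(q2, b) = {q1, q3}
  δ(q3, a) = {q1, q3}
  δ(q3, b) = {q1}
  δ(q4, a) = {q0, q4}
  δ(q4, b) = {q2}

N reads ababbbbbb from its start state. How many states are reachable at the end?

5

Start: {q0}
read a: {q2, q3}
read b: {q1, q3}
read a: {q0, q1, q3}
read b: {q0, q1, q3, q4}
read b: {q0, q1, q2, q3, q4}
read b: {q0, q1, q2, q3, q4}
read b: {q0, q1, q2, q3, q4}
read b: {q0, q1, q2, q3, q4}
read b: {q0, q1, q2, q3, q4}
Final reachable set {q0, q1, q2, q3, q4} has 5 states.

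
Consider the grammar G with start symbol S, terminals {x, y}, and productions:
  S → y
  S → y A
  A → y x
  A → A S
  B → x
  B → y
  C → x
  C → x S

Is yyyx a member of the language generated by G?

no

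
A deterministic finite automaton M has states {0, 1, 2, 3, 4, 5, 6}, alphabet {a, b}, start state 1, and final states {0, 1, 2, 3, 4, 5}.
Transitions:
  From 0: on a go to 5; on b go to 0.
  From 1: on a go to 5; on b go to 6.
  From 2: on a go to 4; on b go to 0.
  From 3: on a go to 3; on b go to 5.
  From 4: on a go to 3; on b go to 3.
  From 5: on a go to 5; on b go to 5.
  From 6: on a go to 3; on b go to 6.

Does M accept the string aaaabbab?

accepted

1 --a--> 5
5 --a--> 5
5 --a--> 5
5 --a--> 5
5 --b--> 5
5 --b--> 5
5 --a--> 5
5 --b--> 5
End in state 5, which is an accepting state.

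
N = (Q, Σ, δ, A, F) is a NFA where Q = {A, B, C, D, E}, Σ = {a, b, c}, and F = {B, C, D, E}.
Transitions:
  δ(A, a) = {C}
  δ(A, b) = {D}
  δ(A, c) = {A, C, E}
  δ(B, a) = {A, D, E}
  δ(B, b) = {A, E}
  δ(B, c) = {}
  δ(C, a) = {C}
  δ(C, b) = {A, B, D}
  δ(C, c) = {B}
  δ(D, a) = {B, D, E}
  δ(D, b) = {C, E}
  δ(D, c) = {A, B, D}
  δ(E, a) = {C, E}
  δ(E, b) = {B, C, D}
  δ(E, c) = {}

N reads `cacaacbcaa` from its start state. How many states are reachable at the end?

5

Start: {A}
read c: {A, C, E}
read a: {C, E}
read c: {B}
read a: {A, D, E}
read a: {B, C, D, E}
read c: {A, B, D}
read b: {A, C, D, E}
read c: {A, B, C, D, E}
read a: {A, B, C, D, E}
read a: {A, B, C, D, E}
Final reachable set {A, B, C, D, E} has 5 states.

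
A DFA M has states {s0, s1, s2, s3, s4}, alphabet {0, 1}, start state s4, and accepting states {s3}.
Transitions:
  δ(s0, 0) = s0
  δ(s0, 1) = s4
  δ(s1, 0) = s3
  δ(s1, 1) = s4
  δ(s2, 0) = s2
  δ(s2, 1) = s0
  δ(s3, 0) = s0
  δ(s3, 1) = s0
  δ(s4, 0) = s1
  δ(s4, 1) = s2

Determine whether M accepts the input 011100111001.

s4 --0--> s1
s1 --1--> s4
s4 --1--> s2
s2 --1--> s0
s0 --0--> s0
s0 --0--> s0
s0 --1--> s4
s4 --1--> s2
s2 --1--> s0
s0 --0--> s0
s0 --0--> s0
s0 --1--> s4
End in state s4, which is not an accepting state.

rejected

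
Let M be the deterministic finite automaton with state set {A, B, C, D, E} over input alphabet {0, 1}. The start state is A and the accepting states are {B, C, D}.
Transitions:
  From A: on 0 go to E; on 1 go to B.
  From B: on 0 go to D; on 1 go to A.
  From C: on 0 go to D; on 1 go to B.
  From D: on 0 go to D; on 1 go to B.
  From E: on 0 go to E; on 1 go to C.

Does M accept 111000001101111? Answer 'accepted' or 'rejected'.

A --1--> B
B --1--> A
A --1--> B
B --0--> D
D --0--> D
D --0--> D
D --0--> D
D --0--> D
D --1--> B
B --1--> A
A --0--> E
E --1--> C
C --1--> B
B --1--> A
A --1--> B
End in state B, which is an accepting state.

accepted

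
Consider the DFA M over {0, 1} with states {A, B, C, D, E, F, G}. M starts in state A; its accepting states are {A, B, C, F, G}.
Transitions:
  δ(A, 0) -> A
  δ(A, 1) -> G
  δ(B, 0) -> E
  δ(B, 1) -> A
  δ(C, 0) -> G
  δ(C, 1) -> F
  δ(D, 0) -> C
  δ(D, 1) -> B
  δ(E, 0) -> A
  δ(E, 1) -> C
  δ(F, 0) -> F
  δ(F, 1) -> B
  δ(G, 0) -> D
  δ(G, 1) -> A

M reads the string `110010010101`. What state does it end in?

C

A --1--> G
G --1--> A
A --0--> A
A --0--> A
A --1--> G
G --0--> D
D --0--> C
C --1--> F
F --0--> F
F --1--> B
B --0--> E
E --1--> C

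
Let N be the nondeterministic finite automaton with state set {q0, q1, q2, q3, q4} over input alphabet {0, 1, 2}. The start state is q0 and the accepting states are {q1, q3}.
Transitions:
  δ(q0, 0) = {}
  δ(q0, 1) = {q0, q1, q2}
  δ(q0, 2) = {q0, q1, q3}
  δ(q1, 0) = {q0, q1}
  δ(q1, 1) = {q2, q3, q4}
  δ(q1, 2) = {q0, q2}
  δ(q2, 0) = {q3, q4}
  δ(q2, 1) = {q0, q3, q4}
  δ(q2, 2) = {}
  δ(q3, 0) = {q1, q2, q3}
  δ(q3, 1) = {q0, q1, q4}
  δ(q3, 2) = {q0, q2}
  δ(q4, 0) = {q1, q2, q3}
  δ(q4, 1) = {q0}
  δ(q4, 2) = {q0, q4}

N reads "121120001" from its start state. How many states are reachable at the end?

5

Start: {q0}
read 1: {q0, q1, q2}
read 2: {q0, q1, q2, q3}
read 1: {q0, q1, q2, q3, q4}
read 1: {q0, q1, q2, q3, q4}
read 2: {q0, q1, q2, q3, q4}
read 0: {q0, q1, q2, q3, q4}
read 0: {q0, q1, q2, q3, q4}
read 0: {q0, q1, q2, q3, q4}
read 1: {q0, q1, q2, q3, q4}
Final reachable set {q0, q1, q2, q3, q4} has 5 states.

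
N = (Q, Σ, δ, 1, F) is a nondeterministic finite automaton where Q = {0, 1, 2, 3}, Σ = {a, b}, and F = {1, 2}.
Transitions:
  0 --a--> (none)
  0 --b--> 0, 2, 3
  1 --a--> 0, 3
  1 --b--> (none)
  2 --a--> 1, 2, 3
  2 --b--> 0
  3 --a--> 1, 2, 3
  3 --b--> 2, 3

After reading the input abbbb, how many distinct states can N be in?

Start: {1}
read a: {0, 3}
read b: {0, 2, 3}
read b: {0, 2, 3}
read b: {0, 2, 3}
read b: {0, 2, 3}
Final reachable set {0, 2, 3} has 3 states.

3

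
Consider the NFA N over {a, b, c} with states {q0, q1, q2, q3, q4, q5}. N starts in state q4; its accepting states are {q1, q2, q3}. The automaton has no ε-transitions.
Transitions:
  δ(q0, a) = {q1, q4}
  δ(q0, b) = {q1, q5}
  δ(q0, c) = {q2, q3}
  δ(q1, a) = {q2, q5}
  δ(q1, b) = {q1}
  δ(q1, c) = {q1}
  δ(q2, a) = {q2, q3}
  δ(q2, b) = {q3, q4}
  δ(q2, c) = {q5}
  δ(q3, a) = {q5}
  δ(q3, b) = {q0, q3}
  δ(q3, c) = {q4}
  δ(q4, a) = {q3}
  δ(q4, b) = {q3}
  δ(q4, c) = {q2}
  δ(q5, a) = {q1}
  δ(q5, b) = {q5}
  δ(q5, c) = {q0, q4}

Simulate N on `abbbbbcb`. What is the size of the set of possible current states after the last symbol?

Start: {q4}
read a: {q3}
read b: {q0, q3}
read b: {q0, q1, q3, q5}
read b: {q0, q1, q3, q5}
read b: {q0, q1, q3, q5}
read b: {q0, q1, q3, q5}
read c: {q0, q1, q2, q3, q4}
read b: {q0, q1, q3, q4, q5}
Final reachable set {q0, q1, q3, q4, q5} has 5 states.

5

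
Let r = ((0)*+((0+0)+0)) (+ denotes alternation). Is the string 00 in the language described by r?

The left alternative (0)* matches 00.

yes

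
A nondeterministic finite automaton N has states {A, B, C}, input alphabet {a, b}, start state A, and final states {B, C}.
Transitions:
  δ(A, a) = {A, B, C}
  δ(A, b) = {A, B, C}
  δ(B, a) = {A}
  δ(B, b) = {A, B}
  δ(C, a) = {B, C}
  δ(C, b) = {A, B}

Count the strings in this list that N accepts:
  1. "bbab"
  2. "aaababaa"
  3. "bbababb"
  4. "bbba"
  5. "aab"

5

"bbab": accepted
"aaababaa": accepted
"bbababb": accepted
"bbba": accepted
"aab": accepted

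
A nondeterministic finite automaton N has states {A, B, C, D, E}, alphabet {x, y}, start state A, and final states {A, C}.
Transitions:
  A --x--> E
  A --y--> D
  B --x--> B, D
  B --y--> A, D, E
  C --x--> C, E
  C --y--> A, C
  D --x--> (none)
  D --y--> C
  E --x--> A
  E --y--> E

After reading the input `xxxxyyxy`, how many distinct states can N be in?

3

Start: {A}
read x: {E}
read x: {A}
read x: {E}
read x: {A}
read y: {D}
read y: {C}
read x: {C, E}
read y: {A, C, E}
Final reachable set {A, C, E} has 3 states.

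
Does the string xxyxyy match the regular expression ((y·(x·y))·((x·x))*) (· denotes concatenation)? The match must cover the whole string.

No split of xxyxyy into u·v has (y·(x·y)) matching u and ((x·x))* matching v.

no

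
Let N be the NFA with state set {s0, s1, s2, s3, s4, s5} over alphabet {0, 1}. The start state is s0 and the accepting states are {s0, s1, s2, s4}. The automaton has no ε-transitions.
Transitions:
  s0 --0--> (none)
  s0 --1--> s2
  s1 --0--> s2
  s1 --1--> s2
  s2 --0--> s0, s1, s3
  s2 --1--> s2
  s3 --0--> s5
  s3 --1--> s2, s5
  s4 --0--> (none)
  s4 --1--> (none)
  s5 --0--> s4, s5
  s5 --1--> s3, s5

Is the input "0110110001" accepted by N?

rejected

Start: {s0}
read 0: {}
The reachable set is empty and stays empty for the remaining 9 symbols.
Reachable ∩ accepting = {} — empty.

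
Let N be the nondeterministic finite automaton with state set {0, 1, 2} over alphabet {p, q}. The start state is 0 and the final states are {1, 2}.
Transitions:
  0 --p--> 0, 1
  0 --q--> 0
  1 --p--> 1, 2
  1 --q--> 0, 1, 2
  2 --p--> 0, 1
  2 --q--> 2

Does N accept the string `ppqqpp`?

accepted

Start: {0}
read p: {0, 1}
read p: {0, 1, 2}
read q: {0, 1, 2}
read q: {0, 1, 2}
read p: {0, 1, 2}
read p: {0, 1, 2}
Reachable ∩ accepting = {1, 2} — nonempty.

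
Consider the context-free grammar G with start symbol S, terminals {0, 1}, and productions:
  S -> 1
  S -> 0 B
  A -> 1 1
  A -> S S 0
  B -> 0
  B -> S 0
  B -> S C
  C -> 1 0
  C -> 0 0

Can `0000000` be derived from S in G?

S ⇒ 0B ⇒ 0S0 ⇒ 00B0 ⇒ 00SC0 ⇒ 000BC0 ⇒ 0000C0 ⇒ 0000000

yes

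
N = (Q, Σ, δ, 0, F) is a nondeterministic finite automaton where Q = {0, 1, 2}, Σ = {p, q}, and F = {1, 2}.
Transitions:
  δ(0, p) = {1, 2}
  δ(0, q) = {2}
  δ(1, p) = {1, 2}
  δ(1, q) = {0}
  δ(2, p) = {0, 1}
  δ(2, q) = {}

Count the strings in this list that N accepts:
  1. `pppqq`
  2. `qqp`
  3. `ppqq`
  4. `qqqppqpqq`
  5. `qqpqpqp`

2

`pppqq`: accepted
`qqp`: rejected
`ppqq`: accepted
`qqqppqpqq`: rejected
`qqpqpqp`: rejected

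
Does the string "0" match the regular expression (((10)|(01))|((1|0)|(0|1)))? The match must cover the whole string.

yes

The right alternative ((1|0)|(0|1)) matches 0.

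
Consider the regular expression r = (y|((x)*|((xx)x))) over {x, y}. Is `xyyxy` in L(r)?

no

Neither y nor ((x)*|((xx)x)) matches xyyxy.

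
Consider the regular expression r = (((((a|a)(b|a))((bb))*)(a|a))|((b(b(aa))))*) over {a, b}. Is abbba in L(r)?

The left alternative ((((a|a)(b|a))((bb))*)(a|a)) matches abbba.

yes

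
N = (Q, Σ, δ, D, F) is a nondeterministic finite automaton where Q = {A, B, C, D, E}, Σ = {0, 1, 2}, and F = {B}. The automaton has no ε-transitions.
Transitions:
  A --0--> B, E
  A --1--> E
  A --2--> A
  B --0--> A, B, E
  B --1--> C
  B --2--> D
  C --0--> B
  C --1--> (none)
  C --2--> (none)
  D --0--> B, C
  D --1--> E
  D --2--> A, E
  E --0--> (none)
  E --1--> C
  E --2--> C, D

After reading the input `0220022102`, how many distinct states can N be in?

Start: {D}
read 0: {B, C}
read 2: {D}
read 2: {A, E}
read 0: {B, E}
read 0: {A, B, E}
read 2: {A, C, D}
read 2: {A, E}
read 1: {C, E}
read 0: {B}
read 2: {D}
Final reachable set {D} has 1 state.

1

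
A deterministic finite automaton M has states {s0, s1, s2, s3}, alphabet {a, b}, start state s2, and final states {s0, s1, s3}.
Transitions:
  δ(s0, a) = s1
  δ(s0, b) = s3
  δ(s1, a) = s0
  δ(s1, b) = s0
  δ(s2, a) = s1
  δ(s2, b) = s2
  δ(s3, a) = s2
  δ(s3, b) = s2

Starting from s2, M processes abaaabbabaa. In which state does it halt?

s2 --a--> s1
s1 --b--> s0
s0 --a--> s1
s1 --a--> s0
s0 --a--> s1
s1 --b--> s0
s0 --b--> s3
s3 --a--> s2
s2 --b--> s2
s2 --a--> s1
s1 --a--> s0

s0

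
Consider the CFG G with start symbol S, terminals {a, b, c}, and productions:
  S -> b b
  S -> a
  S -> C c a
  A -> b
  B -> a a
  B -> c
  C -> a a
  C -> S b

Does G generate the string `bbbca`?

yes

S ⇒ Cca ⇒ Sbca ⇒ bbbca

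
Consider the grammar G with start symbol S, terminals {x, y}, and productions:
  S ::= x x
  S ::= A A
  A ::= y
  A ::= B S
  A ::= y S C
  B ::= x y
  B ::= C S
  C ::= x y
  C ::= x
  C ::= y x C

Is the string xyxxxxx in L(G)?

no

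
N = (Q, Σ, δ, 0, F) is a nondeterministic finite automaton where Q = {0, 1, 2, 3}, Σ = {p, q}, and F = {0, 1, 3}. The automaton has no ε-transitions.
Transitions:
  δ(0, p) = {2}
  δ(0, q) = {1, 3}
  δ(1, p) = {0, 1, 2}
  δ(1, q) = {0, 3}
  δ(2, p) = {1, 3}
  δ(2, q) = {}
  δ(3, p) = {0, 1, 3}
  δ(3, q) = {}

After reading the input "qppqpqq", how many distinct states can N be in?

3

Start: {0}
read q: {1, 3}
read p: {0, 1, 2, 3}
read p: {0, 1, 2, 3}
read q: {0, 1, 3}
read p: {0, 1, 2, 3}
read q: {0, 1, 3}
read q: {0, 1, 3}
Final reachable set {0, 1, 3} has 3 states.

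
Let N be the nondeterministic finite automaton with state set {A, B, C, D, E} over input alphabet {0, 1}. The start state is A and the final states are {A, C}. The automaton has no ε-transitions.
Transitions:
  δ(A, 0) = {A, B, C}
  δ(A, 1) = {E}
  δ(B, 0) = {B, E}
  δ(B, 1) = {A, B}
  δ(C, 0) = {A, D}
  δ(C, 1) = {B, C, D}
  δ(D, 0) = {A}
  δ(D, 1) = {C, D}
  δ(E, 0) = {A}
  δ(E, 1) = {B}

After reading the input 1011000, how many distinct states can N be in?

4

Start: {A}
read 1: {E}
read 0: {A}
read 1: {E}
read 1: {B}
read 0: {B, E}
read 0: {A, B, E}
read 0: {A, B, C, E}
Final reachable set {A, B, C, E} has 4 states.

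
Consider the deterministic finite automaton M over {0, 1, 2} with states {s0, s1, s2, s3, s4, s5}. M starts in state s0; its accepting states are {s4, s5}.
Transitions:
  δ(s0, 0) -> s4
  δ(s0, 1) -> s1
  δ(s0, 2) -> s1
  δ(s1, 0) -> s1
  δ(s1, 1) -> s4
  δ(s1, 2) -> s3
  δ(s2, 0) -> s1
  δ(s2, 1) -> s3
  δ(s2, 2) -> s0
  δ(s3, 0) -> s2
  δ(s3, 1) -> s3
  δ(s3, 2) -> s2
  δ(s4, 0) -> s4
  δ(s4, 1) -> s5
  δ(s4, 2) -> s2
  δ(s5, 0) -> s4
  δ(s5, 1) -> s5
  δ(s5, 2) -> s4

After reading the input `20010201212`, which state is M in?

s0 --2--> s1
s1 --0--> s1
s1 --0--> s1
s1 --1--> s4
s4 --0--> s4
s4 --2--> s2
s2 --0--> s1
s1 --1--> s4
s4 --2--> s2
s2 --1--> s3
s3 --2--> s2

s2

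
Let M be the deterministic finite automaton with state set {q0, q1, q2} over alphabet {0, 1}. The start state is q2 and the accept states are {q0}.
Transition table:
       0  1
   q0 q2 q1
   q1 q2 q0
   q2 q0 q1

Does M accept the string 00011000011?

accepted

q2 --0--> q0
q0 --0--> q2
q2 --0--> q0
q0 --1--> q1
q1 --1--> q0
q0 --0--> q2
q2 --0--> q0
q0 --0--> q2
q2 --0--> q0
q0 --1--> q1
q1 --1--> q0
End in state q0, which is an accepting state.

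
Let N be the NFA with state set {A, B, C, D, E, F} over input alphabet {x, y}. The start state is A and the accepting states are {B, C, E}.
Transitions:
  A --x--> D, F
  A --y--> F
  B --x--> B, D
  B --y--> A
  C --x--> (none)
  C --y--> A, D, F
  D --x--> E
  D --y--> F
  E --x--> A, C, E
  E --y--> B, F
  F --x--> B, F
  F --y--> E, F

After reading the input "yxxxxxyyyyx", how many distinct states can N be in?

Start: {A}
read y: {F}
read x: {B, F}
read x: {B, D, F}
read x: {B, D, E, F}
read x: {A, B, C, D, E, F}
read x: {A, B, C, D, E, F}
read y: {A, B, D, E, F}
read y: {A, B, E, F}
read y: {A, B, E, F}
read y: {A, B, E, F}
read x: {A, B, C, D, E, F}
Final reachable set {A, B, C, D, E, F} has 6 states.

6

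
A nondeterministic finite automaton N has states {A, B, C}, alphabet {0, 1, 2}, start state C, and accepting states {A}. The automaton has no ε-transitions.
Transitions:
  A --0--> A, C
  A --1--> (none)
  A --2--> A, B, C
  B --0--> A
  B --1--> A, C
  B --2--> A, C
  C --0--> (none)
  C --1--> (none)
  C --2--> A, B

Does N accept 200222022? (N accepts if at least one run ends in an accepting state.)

accepted

Start: {C}
read 2: {A, B}
read 0: {A, C}
read 0: {A, C}
read 2: {A, B, C}
read 2: {A, B, C}
read 2: {A, B, C}
read 0: {A, C}
read 2: {A, B, C}
read 2: {A, B, C}
Reachable ∩ accepting = {A} — nonempty.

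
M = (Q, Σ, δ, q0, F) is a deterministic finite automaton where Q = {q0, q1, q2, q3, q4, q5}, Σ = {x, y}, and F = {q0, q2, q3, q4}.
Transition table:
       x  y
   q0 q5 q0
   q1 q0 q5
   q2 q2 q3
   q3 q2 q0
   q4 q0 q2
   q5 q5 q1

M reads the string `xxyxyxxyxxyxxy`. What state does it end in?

q1

q0 --x--> q5
q5 --x--> q5
q5 --y--> q1
q1 --x--> q0
q0 --y--> q0
q0 --x--> q5
q5 --x--> q5
q5 --y--> q1
q1 --x--> q0
q0 --x--> q5
q5 --y--> q1
q1 --x--> q0
q0 --x--> q5
q5 --y--> q1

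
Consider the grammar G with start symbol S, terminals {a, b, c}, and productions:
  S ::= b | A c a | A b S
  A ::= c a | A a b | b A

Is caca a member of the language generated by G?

yes

S ⇒ Aca ⇒ caca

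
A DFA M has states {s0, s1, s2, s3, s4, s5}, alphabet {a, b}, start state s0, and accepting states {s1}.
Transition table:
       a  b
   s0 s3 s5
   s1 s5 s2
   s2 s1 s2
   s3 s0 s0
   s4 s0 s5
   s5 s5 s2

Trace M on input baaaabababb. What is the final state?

s0 --b--> s5
s5 --a--> s5
s5 --a--> s5
s5 --a--> s5
s5 --a--> s5
s5 --b--> s2
s2 --a--> s1
s1 --b--> s2
s2 --a--> s1
s1 --b--> s2
s2 --b--> s2

s2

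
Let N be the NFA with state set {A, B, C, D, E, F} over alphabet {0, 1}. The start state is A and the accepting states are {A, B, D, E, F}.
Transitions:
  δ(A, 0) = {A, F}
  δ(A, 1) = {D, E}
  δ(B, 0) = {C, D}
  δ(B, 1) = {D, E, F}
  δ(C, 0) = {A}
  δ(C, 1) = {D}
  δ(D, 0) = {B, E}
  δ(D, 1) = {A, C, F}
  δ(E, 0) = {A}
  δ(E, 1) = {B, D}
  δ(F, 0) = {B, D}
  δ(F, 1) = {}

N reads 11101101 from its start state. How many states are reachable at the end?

6

Start: {A}
read 1: {D, E}
read 1: {A, B, C, D, F}
read 1: {A, C, D, E, F}
read 0: {A, B, D, E, F}
read 1: {A, B, C, D, E, F}
read 1: {A, B, C, D, E, F}
read 0: {A, B, C, D, E, F}
read 1: {A, B, C, D, E, F}
Final reachable set {A, B, C, D, E, F} has 6 states.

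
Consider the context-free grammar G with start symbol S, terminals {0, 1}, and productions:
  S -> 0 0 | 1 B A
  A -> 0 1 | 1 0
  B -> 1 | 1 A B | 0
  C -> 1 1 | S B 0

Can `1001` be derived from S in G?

yes

S ⇒ 1BA ⇒ 10A ⇒ 1001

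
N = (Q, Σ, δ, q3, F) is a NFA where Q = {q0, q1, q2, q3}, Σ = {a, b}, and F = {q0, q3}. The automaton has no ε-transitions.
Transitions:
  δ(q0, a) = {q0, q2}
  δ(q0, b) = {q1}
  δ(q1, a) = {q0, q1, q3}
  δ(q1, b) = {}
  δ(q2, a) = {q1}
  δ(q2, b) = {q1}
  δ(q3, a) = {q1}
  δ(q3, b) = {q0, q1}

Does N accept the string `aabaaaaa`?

Start: {q3}
read a: {q1}
read a: {q0, q1, q3}
read b: {q0, q1}
read a: {q0, q1, q2, q3}
read a: {q0, q1, q2, q3}
read a: {q0, q1, q2, q3}
read a: {q0, q1, q2, q3}
read a: {q0, q1, q2, q3}
Reachable ∩ accepting = {q0, q3} — nonempty.

accepted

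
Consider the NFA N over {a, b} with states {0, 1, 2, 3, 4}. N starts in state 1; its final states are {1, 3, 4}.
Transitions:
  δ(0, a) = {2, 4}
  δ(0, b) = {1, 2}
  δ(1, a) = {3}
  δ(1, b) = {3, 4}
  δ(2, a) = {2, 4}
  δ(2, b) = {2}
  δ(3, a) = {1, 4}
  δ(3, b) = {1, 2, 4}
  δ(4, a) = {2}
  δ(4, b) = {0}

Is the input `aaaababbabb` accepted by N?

Start: {1}
read a: {3}
read a: {1, 4}
read a: {2, 3}
read a: {1, 2, 4}
read b: {0, 2, 3, 4}
read a: {1, 2, 4}
read b: {0, 2, 3, 4}
read b: {0, 1, 2, 4}
read a: {2, 3, 4}
read b: {0, 1, 2, 4}
read b: {0, 1, 2, 3, 4}
Reachable ∩ accepting = {1, 3, 4} — nonempty.

accepted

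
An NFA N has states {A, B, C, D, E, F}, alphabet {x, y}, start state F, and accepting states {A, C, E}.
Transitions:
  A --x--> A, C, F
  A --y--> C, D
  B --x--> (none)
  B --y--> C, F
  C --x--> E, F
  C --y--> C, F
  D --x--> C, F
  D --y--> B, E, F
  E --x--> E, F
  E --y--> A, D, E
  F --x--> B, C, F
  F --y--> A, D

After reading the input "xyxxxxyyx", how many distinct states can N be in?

Start: {F}
read x: {B, C, F}
read y: {A, C, D, F}
read x: {A, B, C, E, F}
read x: {A, B, C, E, F}
read x: {A, B, C, E, F}
read x: {A, B, C, E, F}
read y: {A, C, D, E, F}
read y: {A, B, C, D, E, F}
read x: {A, B, C, E, F}
Final reachable set {A, B, C, E, F} has 5 states.

5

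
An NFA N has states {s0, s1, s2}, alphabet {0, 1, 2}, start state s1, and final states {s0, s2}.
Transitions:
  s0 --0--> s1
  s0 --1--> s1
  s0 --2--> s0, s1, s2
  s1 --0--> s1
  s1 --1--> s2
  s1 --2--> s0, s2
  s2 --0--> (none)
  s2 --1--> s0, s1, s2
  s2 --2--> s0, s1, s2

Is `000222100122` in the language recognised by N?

Start: {s1}
read 0: {s1}
read 0: {s1}
read 0: {s1}
read 2: {s0, s2}
read 2: {s0, s1, s2}
read 2: {s0, s1, s2}
read 1: {s0, s1, s2}
read 0: {s1}
read 0: {s1}
read 1: {s2}
read 2: {s0, s1, s2}
read 2: {s0, s1, s2}
Reachable ∩ accepting = {s0, s2} — nonempty.

accepted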